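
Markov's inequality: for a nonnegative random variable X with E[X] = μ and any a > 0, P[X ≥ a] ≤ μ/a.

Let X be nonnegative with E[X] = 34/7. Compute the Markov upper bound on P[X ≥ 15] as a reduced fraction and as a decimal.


μ = E[X] = 34/7, a = 15.
Markov: P[X ≥ 15] ≤ μ/a = (34/7)/15 = 34/105.
Numerically: ≈ 0.3238.
(Since a = 15 > μ = 4.8571, the bound 34/105 is < 1 and informative.)

P[X ≥ 15] ≤ 34/105 ≈ 0.3238.


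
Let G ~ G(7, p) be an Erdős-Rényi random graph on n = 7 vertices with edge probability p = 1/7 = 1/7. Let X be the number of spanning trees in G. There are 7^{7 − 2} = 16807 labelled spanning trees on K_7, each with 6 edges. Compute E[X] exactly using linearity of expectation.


K_7 has 7^{7 − 2} = 16807 labelled spanning trees.
For each such spanning tree H, let X_H = 1 if all 6 edges of H are present in G. Then P[X_H = 1] = p^{6} = (1/7)^{6} = 1/117649.
By linearity of expectation: E[X] = Σ_H E[X_H] = 16807 · p^{6} = 16807 · 1/117649 = 1/7.
Numerically: E[X] ≈ 0.142857.

E[X] = 16807 · (1/7)^{6} = 1/7 ≈ 0.142857.


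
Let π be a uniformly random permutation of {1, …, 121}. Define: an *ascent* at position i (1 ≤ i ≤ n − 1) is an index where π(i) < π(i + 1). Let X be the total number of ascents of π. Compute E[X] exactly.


Write X = Σ X_I over i = 1, …, 120, with X_I the indicator of one ascent.
There are 120 indicators.
For each fixed i, the pair (π(i), π(i+1)) is a uniformly random ordered pair of distinct values from {1, …, 121}; by symmetry P[π(i) < π(i+1)] = 1/2.
By linearity: E[X] = 120 · (1/2) = (121 − 1) · (1/2) = 60 ≈ 60.000.

E[X] = 60 = 60.000.


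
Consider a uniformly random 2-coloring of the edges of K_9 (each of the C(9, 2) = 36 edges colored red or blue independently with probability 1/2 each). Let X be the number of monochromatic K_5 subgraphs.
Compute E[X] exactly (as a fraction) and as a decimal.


Let X = Σ_S X_S over the C(9, 5) = 126 subsets S of size 5, where X_S = 1 if the K_5 on S is monochromatic.
For a fixed S, the K_5 on S has C(5, 2) = 10 edges. P[all 10 edges red] = (1/2)^10, and likewise for blue, so P[monochromatic] = 2·(1/2)^10 = 2^{1 − 10} = 1/512.
By linearity of expectation: E[X] = C(9, 5) · 2^{1 − 10} = 126 · 1/512 = 63/256.
Numerically: E[X] ≈ 0.2461.

E[X] = C(9,5)·2^(1−C(5,2)) = 63/256 ≈ 0.2461.


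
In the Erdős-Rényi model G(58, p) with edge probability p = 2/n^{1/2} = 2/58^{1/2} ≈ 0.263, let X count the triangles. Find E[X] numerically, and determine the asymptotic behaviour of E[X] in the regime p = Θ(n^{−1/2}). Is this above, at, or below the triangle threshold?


Number of potential triangles: C(58, 3) = 30856.
Each occurs with probability p³ ≈ (0.263)³ ≈ 1.81112e-02.
By linearity: E[X] = C(58, 3)·p³ ≈ 30856 · 1.81112e-02 ≈ 558.840.
Since α = 1/2 < 1, p = c/n^{1/2} ≫ 1/n is above the triangle threshold p ~ 1/n. Asymptotically E[X] ~ (c³/6)·n^{3(1−α)} = (2³/6)·n^{1.5} → ∞; triangles are abundant w.h.p.

E[X] ≈ 558.840; in regime p = Θ(1/n^{1/2}) E[X] diverges (above the triangle threshold p ~ 1/n).


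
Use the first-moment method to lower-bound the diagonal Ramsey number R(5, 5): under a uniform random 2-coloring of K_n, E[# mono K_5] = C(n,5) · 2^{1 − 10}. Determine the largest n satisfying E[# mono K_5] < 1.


We need C(n, 5) · 2^{1 − 10} < 1, i.e. C(n, 5) < 2^{10 − 1} = 512.
Check values of n near the boundary:
  n = 9: C(9, 5) = 126; 126 < 512? YES
  n = 10: C(10, 5) = 252; 252 < 512? YES
  n = 11: C(11, 5) = 462; 462 < 512? YES
  n = 12: C(12, 5) = 792; 792 < 512? NO
  n = 13: C(13, 5) = 1287; 1287 < 512? NO
  n = 14: C(14, 5) = 2002; 2002 < 512? NO
The largest n with C(n, 5) < 512 is n = 11 (where E[X] = 231/256 ≈ 0.9023). Hence R(5, 5) > 11, i.e. R(5, 5) ≥ 12.

Largest n = 11; hence R(5, 5) > 11.


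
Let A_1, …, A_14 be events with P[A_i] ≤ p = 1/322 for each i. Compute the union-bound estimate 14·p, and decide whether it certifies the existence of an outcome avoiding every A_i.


Union bound: P[∪_{i=1}^{14} A_i] ≤ Σ_i P[A_i] ≤ 14·p = 14·(1/322) = 1/23.
Numerically: 1/23 ≈ 0.043.
Is 1/23 < 1? YES.
Since P[∪ A_i] ≤ 1/23 < 1, the complement has P[∩ A_i^c] ≥ 1 − 1/23 = 22/23 > 0, so some outcome avoids every A_i.

14·p = 1/23 ≈ 0.043; existence CERTIFIED by the union bound.


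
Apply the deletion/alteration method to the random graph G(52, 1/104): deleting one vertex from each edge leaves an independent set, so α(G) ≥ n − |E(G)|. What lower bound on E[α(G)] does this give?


E[|E(G)|] = C(52, 2)·p = 1326 · (1/104) = 51/4.
E[α(G)] ≥ n − E[|E(G)|] = 52 − 51/4 = 157/4.
Numerically: ≈ 39.250000.
(This is only a lower bound; the true E[α(G)] may be larger.)

E[α(G)] ≥ 157/4 ≈ 39.250000.


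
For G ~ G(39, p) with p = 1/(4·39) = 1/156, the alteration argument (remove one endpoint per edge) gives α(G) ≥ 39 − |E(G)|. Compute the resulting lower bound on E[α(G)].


E[|E(G)|] = C(39, 2)·p = 741 · (1/156) = 19/4.
E[α(G)] ≥ n − E[|E(G)|] = 39 − 19/4 = 137/4.
Numerically: ≈ 34.2500.
(This is only a lower bound; the true E[α(G)] may be larger.)

E[α(G)] ≥ 137/4 ≈ 34.2500.


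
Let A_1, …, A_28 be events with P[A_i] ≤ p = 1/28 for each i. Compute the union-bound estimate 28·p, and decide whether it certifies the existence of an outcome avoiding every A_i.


Union bound: P[∪_{i=1}^{28} A_i] ≤ Σ_i P[A_i] ≤ 28·p = 28·(1/28) = 1.
Numerically: 1 ≈ 1.000.
Is 1 < 1? NO.
Since the bound 1 is ≥ 1, the union bound is uninformative here; it does NOT by itself certify existence.

28·p = 1 ≈ 1.000; existence NOT certified by the union bound.


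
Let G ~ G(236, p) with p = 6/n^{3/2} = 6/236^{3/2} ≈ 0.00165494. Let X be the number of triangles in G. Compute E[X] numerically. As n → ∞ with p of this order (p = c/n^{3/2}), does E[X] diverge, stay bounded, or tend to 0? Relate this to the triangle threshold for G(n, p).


Number of potential triangles: C(236, 3) = 2162940.
Each occurs with probability p³ ≈ (0.00165494)³ ≈ 4.53262446e-09.
By linearity: E[X] = C(236, 3)·p³ ≈ 2162940 · 4.53262446e-09 ≈ 0.009804.
Since α = 3/2 > 1, p = c/n^{3/2} = o(1/n) is below the triangle threshold p ~ 1/n. Asymptotically E[X] ~ (c³/6)·n^{3(1−α)} = (6³/6)·n^{-1.5} → 0, so by Markov's inequality G has no triangles w.h.p.

E[X] ≈ 0.009804; in regime p = Θ(1/n^{3/2}) E[X] tends to 0 (below the triangle threshold p ~ 1/n).


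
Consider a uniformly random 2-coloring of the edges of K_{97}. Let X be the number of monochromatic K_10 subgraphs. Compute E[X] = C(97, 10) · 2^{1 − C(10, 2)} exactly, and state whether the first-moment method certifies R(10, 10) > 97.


E[X] = C(97, 10) · 2^{1 − 45} = 12576469727536 · 2^{−44} = 12576469727536/17592186044416.
As a reduced fraction: E[X] = 786029357971/1099511627776 ≈ 0.714890.
Is E[X] < 1? YES.
Since E[X] < 1, there exists a 2-coloring of K_{97} with no monochromatic K_10; hence R(10, 10) > 97.

E[X] = 786029357971/1099511627776 ≈ 0.714890; E[X] < 1, so R(10, 10) > 97.


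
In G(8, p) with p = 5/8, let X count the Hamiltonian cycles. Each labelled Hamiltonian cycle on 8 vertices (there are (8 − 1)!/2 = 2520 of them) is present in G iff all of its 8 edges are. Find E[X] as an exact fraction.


K_8 has (8 − 1)!/2 = 2520 labelled Hamiltonian cycles.
For each such Hamiltonian cycle H, let X_H = 1 if all 8 edges of H are present in G. Then P[X_H = 1] = p^{8} = (5/8)^{8} = 390625/16777216.
By linearity of expectation: E[X] = Σ_H E[X_H] = 2520 · p^{8} = 2520 · 390625/16777216 = 123046875/2097152.
Numerically: E[X] ≈ 58.673.

E[X] = 2520 · (5/8)^{8} = 123046875/2097152 ≈ 58.673.


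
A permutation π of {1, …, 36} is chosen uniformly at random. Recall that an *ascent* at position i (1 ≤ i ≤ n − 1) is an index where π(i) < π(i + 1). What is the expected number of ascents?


Write X = Σ X_I over i = 1, …, 35, with X_I the indicator of one ascent.
There are 35 indicators.
For each fixed i, the pair (π(i), π(i+1)) is a uniformly random ordered pair of distinct values from {1, …, 36}; by symmetry P[π(i) < π(i+1)] = 1/2.
By linearity: E[X] = 35 · (1/2) = (36 − 1) · (1/2) = 35/2 ≈ 17.500.

E[X] = 35/2 = 17.500.


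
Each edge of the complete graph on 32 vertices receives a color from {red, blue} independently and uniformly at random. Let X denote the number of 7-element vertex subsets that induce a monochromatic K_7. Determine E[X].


Let X = Σ_S X_S over the C(32, 7) = 3365856 subsets S of size 7, where X_S = 1 if the K_7 on S is monochromatic.
For a fixed S, the K_7 on S has C(7, 2) = 21 edges. P[all 21 edges red] = (1/2)^21, and likewise for blue, so P[monochromatic] = 2·(1/2)^21 = 2^{1 − 21} = 1/1048576.
Summing: E[X] = C(32, 7) · 2^{1 − 21} = 3365856 · 1/1048576 = 105183/32768.
Numerically: E[X] ≈ 3.20993.

E[X] = C(32,7)·2^(1−C(7,2)) = 105183/32768 ≈ 3.20993.


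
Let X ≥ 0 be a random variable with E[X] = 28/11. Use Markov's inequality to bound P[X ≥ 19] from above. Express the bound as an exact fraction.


μ = E[X] = 28/11, a = 19.
Markov: P[X ≥ 19] ≤ μ/a = (28/11)/19 = 28/209.
Numerically: ≈ 0.1340.
(Since a = 19 > μ = 2.5455, the bound 28/209 is < 1 and informative.)

P[X ≥ 19] ≤ 28/209 ≈ 0.1340.


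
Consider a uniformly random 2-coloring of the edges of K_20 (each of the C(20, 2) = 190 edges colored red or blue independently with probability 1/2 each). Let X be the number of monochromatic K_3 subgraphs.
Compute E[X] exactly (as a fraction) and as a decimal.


Let X = Σ_S X_S over the C(20, 3) = 1140 subsets S of size 3, where X_S = 1 if the K_3 on S is monochromatic.
For a fixed S, the K_3 on S has C(3, 2) = 3 edges. P[all 3 edges red] = (1/2)^3, and likewise for blue, so P[monochromatic] = 2·(1/2)^3 = 2^{1 − 3} = 1/4.
By linearity: E[X] = C(20, 3) · 2^{1 − 3} = 1140 · 1/4 = 285.
Numerically: E[X] ≈ 285.000000.

E[X] = C(20,3)·2^(1−C(3,2)) = 285 ≈ 285.000000.


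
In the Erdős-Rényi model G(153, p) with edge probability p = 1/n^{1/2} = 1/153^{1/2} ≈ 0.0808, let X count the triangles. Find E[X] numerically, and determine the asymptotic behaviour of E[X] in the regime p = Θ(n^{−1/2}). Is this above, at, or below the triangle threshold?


Number of potential triangles: C(153, 3) = 585276.
Each occurs with probability p³ ≈ (0.0808)³ ≈ 5.28400e-04.
By linearity: E[X] = C(153, 3)·p³ ≈ 585276 · 5.28400e-04 ≈ 309.260.
Since α = 1/2 < 1, p = c/n^{1/2} ≫ 1/n is above the triangle threshold p ~ 1/n. Asymptotically E[X] ~ (c³/6)·n^{3(1−α)} = (1³/6)·n^{1.5} → ∞; triangles are abundant w.h.p.

E[X] ≈ 309.260; in regime p = Θ(1/n^{1/2}) E[X] diverges (above the triangle threshold p ~ 1/n).


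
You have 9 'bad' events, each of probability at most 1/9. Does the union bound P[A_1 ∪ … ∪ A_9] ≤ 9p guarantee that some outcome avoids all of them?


Union bound: P[∪_{i=1}^{9} A_i] ≤ Σ_i P[A_i] ≤ 9·p = 9·(1/9) = 1.
Numerically: 1 ≈ 1.00000.
Is 1 < 1? NO.
Since the bound 1 is ≥ 1, the union bound is uninformative here; it does NOT by itself certify existence.

9·p = 1 ≈ 1.00000; existence NOT certified by the union bound.


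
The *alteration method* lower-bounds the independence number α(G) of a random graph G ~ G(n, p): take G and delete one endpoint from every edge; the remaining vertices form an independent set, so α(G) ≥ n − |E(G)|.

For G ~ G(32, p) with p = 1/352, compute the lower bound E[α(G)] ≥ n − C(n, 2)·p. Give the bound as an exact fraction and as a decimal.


E[|E(G)|] = C(32, 2)·p = 496 · (1/352) = 31/22.
E[α(G)] ≥ n − E[|E(G)|] = 32 − 31/22 = 673/22.
Numerically: ≈ 30.591.
(This is only a lower bound; the true E[α(G)] may be larger.)

E[α(G)] ≥ 673/22 ≈ 30.591.


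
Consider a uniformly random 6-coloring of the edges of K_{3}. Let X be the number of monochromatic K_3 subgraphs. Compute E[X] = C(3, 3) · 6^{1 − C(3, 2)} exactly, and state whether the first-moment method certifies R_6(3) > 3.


E[X] = C(3, 3) · 6^{1 − 3} = 1 · 6^{−2} = 1/36.
As a reduced fraction: E[X] = 1/36 ≈ 0.02778.
Is E[X] < 1? YES.
Since E[X] < 1, there exists a 6-coloring of K_{3} with no monochromatic K_3; hence R_6(3) > 3.

E[X] = 1/36 ≈ 0.02778; E[X] < 1, so R_6(3) > 3.


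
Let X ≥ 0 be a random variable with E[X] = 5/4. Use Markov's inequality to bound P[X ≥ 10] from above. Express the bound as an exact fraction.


μ = E[X] = 5/4, a = 10.
Markov: P[X ≥ 10] ≤ μ/a = (5/4)/10 = 1/8.
Numerically: ≈ 0.125000.
(Since a = 10 > μ = 1.250000, the bound 1/8 is < 1 and informative.)

P[X ≥ 10] ≤ 1/8 ≈ 0.125000.


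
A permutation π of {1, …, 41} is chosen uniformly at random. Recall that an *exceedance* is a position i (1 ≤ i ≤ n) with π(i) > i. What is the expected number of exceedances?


Write X = Σ_{i=1}^{41} X_i, where X_i = 1_{π(i) > i}.
For each fixed i, π(i) is uniform over {1, …, 41} (marginal of a uniform permutation), so P[π(i) > i] = (n − i)/n. Summing: Σ_{i=1}^{41} (n − i)/n = (0 + 1 + … + 40)/41 = 41(41 − 1)/(2·41) = (41 − 1)/2.
Hence E[X] = Σ_{i=1}^{41} (41 − i)/41 = 20 ≈ 20.000000.

E[X] = 20 = 20.000000.


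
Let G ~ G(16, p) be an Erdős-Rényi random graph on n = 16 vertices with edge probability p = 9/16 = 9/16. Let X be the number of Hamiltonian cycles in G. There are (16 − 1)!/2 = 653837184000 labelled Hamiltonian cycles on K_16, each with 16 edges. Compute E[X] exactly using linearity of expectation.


K_16 has (16 − 1)!/2 = 653837184000 labelled Hamiltonian cycles.
For each such Hamiltonian cycle H, let X_H = 1 if all 16 edges of H are present in G. Then P[X_H = 1] = p^{16} = (9/16)^{16} = 1853020188851841/18446744073709551616.
Summing the indicators: E[X] = Σ_H E[X_H] = 653837184000 · p^{16} = 653837184000 · 1853020188851841/18446744073709551616 = 1183177248216831945952875/18014398509481984.
Numerically: E[X] ≈ 6.568e+07.

E[X] = 653837184000 · (9/16)^{16} = 1183177248216831945952875/18014398509481984 ≈ 6.568e+07.


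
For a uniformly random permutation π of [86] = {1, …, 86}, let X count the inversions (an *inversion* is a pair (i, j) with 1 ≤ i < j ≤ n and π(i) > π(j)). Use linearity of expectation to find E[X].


Write X = Σ X_I over the C(86, 2) = 3655 pairs i < j, with X_I the indicator of one inversion.
There are 3655 indicators.
For each fixed pair i < j, the values π(i) and π(j) are two distinct elements of {1, …, 86} in uniformly random order; by symmetry P[π(i) > π(j)] = 1/2.
By linearity: E[X] = 3655 · (1/2) = C(86, 2) · (1/2) = 3655/2 = 3655/2 ≈ 1827.500000.

E[X] = 3655/2 = 1827.500000.


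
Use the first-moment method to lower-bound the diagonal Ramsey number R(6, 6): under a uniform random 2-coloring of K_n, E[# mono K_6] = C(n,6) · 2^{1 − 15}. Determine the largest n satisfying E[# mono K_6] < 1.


We need C(n, 6) · 2^{1 − 15} < 1, i.e. C(n, 6) < 2^{15 − 1} = 16384.
Check values of n near the boundary:
  n = 14: C(14, 6) = 3003; 3003 < 16384? YES
  n = 15: C(15, 6) = 5005; 5005 < 16384? YES
  n = 16: C(16, 6) = 8008; 8008 < 16384? YES
  n = 17: C(17, 6) = 12376; 12376 < 16384? YES
  n = 18: C(18, 6) = 18564; 18564 < 16384? NO
  n = 19: C(19, 6) = 27132; 27132 < 16384? NO
The largest n with C(n, 6) < 16384 is n = 17 (where E[X] = 1547/2048 ≈ 0.7554). Hence R(6, 6) > 17, i.e. R(6, 6) ≥ 18.

Largest n = 17; hence R(6, 6) > 17.


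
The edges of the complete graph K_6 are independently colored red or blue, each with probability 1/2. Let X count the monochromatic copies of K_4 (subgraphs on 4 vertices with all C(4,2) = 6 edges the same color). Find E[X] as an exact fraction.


Let X = Σ_S X_S over the C(6, 4) = 15 subsets S of size 4, where X_S = 1 if the K_4 on S is monochromatic.
For a fixed S, the K_4 on S has C(4, 2) = 6 edges. P[all 6 edges red] = (1/2)^6, and likewise for blue, so P[monochromatic] = 2·(1/2)^6 = 2^{1 − 6} = 1/32.
By linearity of expectation: E[X] = C(6, 4) · 2^{1 − 6} = 15 · 1/32 = 15/32.
Numerically: E[X] ≈ 0.468750.

E[X] = C(6,4)·2^(1−C(4,2)) = 15/32 ≈ 0.468750.


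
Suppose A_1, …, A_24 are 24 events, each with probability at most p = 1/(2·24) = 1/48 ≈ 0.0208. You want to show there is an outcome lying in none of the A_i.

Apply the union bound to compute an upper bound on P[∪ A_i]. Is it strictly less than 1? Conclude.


Union bound: P[∪_{i=1}^{24} A_i] ≤ Σ_i P[A_i] ≤ 24·p = 24·(1/48) = 1/2.
Numerically: 1/2 ≈ 0.5000.
Is 1/2 < 1? YES.
Since P[∪ A_i] ≤ 1/2 < 1, the complement has P[∩ A_i^c] ≥ 1 − 1/2 = 1/2 > 0, so some outcome avoids every A_i.

24·p = 1/2 ≈ 0.5000; existence CERTIFIED by the union bound.


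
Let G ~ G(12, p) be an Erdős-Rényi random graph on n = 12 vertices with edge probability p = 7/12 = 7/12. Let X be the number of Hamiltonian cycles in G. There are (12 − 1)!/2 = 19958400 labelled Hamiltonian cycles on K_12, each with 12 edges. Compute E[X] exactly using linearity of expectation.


K_12 has (12 − 1)!/2 = 19958400 labelled Hamiltonian cycles.
For each such Hamiltonian cycle H, let X_H = 1 if all 12 edges of H are present in G. Then P[X_H = 1] = p^{12} = (7/12)^{12} = 13841287201/8916100448256.
By linearity: E[X] = Σ_H E[X_H] = 19958400 · p^{12} = 19958400 · 13841287201/8916100448256 = 26644477861925/859963392.
Numerically: E[X] ≈ 30983.3.

E[X] = 19958400 · (7/12)^{12} = 26644477861925/859963392 ≈ 30983.3.


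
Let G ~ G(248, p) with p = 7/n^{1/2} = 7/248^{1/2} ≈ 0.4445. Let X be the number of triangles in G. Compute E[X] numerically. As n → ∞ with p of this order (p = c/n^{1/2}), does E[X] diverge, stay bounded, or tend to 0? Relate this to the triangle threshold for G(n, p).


Number of potential triangles: C(248, 3) = 2511496.
Each occurs with probability p³ ≈ (0.4445)³ ≈ 8.7824685e-02.
By linearity: E[X] = C(248, 3)·p³ ≈ 2511496 · 8.7824685e-02 ≈ 220571.34407.
Since α = 1/2 < 1, p = c/n^{1/2} ≫ 1/n is above the triangle threshold p ~ 1/n. Asymptotically E[X] ~ (c³/6)·n^{3(1−α)} = (7³/6)·n^{1.5} → ∞; triangles are abundant w.h.p.

E[X] ≈ 220571.34407; in regime p = Θ(1/n^{1/2}) E[X] diverges (above the triangle threshold p ~ 1/n).


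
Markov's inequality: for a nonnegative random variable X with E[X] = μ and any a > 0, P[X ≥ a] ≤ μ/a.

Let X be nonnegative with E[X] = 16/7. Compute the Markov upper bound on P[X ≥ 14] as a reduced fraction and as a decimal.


μ = E[X] = 16/7, a = 14.
Markov: P[X ≥ 14] ≤ μ/a = (16/7)/14 = 8/49.
Numerically: ≈ 0.163.
(Since a = 14 > μ = 2.286, the bound 8/49 is < 1 and informative.)

P[X ≥ 14] ≤ 8/49 ≈ 0.163.


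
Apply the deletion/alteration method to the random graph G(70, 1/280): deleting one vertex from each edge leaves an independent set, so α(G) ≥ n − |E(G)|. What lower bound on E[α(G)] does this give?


E[|E(G)|] = C(70, 2)·p = 2415 · (1/280) = 69/8.
E[α(G)] ≥ n − E[|E(G)|] = 70 − 69/8 = 491/8.
Numerically: ≈ 61.375.
(This is only a lower bound; the true E[α(G)] may be larger.)

E[α(G)] ≥ 491/8 ≈ 61.375.


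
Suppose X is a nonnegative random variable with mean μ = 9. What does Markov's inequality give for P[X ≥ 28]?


μ = E[X] = 9, a = 28.
Markov: P[X ≥ 28] ≤ μ/a = (9)/28 = 9/28.
Numerically: ≈ 0.3214.
(Since a = 28 > μ = 9.0000, the bound 9/28 is < 1 and informative.)

P[X ≥ 28] ≤ 9/28 ≈ 0.3214.


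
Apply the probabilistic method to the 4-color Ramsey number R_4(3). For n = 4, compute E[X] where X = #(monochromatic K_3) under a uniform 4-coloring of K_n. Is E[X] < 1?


E[X] = C(4, 3) · 4^{1 − 3} = 4 · 4^{−2} = 4/16.
As a reduced fraction: E[X] = 1/4 ≈ 0.250000.
Is E[X] < 1? YES.
Since E[X] < 1, there exists a 4-coloring of K_{4} with no monochromatic K_3; hence R_4(3) > 4.

E[X] = 1/4 ≈ 0.250000; E[X] < 1, so R_4(3) > 4.


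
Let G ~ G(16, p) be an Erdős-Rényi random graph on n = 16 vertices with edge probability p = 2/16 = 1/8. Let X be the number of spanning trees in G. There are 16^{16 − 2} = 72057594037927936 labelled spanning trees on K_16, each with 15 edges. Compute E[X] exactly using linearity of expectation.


K_16 has 16^{16 − 2} = 72057594037927936 labelled spanning trees.
For each such spanning tree H, let X_H = 1 if all 15 edges of H are present in G. Then P[X_H = 1] = p^{15} = (1/8)^{15} = 1/35184372088832.
By linearity: E[X] = Σ_H E[X_H] = 72057594037927936 · p^{15} = 72057594037927936 · 1/35184372088832 = 2048.
Numerically: E[X] ≈ 2048.

E[X] = 72057594037927936 · (1/8)^{15} = 2048 ≈ 2048.


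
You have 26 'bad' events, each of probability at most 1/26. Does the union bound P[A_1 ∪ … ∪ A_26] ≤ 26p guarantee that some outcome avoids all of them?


Union bound: P[∪_{i=1}^{26} A_i] ≤ Σ_i P[A_i] ≤ 26·p = 26·(1/26) = 1.
Numerically: 1 ≈ 1.00000.
Is 1 < 1? NO.
Since the bound 1 is ≥ 1, the union bound is uninformative here; it does NOT by itself certify existence.

26·p = 1 ≈ 1.00000; existence NOT certified by the union bound.


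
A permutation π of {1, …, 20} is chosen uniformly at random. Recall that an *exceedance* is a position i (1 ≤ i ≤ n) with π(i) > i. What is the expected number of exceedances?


Write X = Σ_{i=1}^{20} X_i, where X_i = 1_{π(i) > i}.
For each fixed i, π(i) is uniform over {1, …, 20} (marginal of a uniform permutation), so P[π(i) > i] = (n − i)/n. Summing: Σ_{i=1}^{20} (n − i)/n = (0 + 1 + … + 19)/20 = 20(20 − 1)/(2·20) = (20 − 1)/2.
Hence E[X] = Σ_{i=1}^{20} (20 − i)/20 = 19/2 ≈ 9.500000.

E[X] = 19/2 = 9.500000.


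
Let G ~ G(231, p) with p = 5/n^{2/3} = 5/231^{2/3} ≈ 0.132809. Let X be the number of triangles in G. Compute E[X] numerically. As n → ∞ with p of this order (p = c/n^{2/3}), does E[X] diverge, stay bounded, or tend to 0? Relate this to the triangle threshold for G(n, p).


Number of potential triangles: C(231, 3) = 2027795.
Each occurs with probability p³ ≈ (0.132809)³ ≈ 2.34253481e-03.
By linearity: E[X] = C(231, 3)·p³ ≈ 2027795 · 2.34253481e-03 ≈ 4750.180375.
Since α = 2/3 < 1, p = c/n^{2/3} ≫ 1/n is above the triangle threshold p ~ 1/n. Asymptotically E[X] ~ (c³/6)·n^{3(1−α)} = (5³/6)·n^{1} → ∞; triangles are abundant w.h.p.

E[X] ≈ 4750.180375; in regime p = Θ(1/n^{2/3}) E[X] diverges (above the triangle threshold p ~ 1/n).


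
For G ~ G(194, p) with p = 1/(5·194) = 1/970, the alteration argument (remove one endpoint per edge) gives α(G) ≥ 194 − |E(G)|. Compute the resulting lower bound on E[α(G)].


E[|E(G)|] = C(194, 2)·p = 18721 · (1/970) = 193/10.
E[α(G)] ≥ n − E[|E(G)|] = 194 − 193/10 = 1747/10.
Numerically: ≈ 174.700.
(This is only a lower bound; the true E[α(G)] may be larger.)

E[α(G)] ≥ 1747/10 ≈ 174.700.


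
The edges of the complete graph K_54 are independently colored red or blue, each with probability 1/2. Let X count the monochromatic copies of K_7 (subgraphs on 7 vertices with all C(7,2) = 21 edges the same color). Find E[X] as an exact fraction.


Let X = Σ_S X_S over the C(54, 7) = 177100560 subsets S of size 7, where X_S = 1 if the K_7 on S is monochromatic.
For a fixed S, the K_7 on S has C(7, 2) = 21 edges. P[all 21 edges red] = (1/2)^21, and likewise for blue, so P[monochromatic] = 2·(1/2)^21 = 2^{1 − 21} = 1/1048576.
By linearity of expectation: E[X] = C(54, 7) · 2^{1 − 21} = 177100560 · 1/1048576 = 11068785/65536.
Numerically: E[X] ≈ 168.896.

E[X] = C(54,7)·2^(1−C(7,2)) = 11068785/65536 ≈ 168.896.


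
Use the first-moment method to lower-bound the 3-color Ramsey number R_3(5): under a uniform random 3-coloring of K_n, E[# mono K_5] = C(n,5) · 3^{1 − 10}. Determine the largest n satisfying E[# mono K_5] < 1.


We need C(n, 5) · 3^{1 − 10} < 1, i.e. C(n, 5) < 3^{10 − 1} = 19683.
Check values of n near the boundary:
  n = 19: C(19, 5) = 11628; 11628 < 19683? YES
  n = 20: C(20, 5) = 15504; 15504 < 19683? YES
  n = 21: C(21, 5) = 20349; 20349 < 19683? NO
  n = 22: C(22, 5) = 26334; 26334 < 19683? NO
  n = 23: C(23, 5) = 33649; 33649 < 19683? NO
The largest n with C(n, 5) < 19683 is n = 20 (where E[X] = 5168/6561 ≈ 0.787685). Hence R_3(5) > 20, i.e. R_3(5) ≥ 21.

Largest n = 20; hence R_3(5) > 20.


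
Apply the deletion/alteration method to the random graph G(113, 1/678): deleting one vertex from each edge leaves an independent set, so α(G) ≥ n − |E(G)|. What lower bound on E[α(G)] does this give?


E[|E(G)|] = C(113, 2)·p = 6328 · (1/678) = 28/3.
E[α(G)] ≥ n − E[|E(G)|] = 113 − 28/3 = 311/3.
Numerically: ≈ 103.666667.
(This is only a lower bound; the true E[α(G)] may be larger.)

E[α(G)] ≥ 311/3 ≈ 103.666667.


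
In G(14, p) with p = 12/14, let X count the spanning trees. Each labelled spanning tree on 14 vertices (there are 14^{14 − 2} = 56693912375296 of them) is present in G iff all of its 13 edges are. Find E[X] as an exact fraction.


K_14 has 14^{14 − 2} = 56693912375296 labelled spanning trees.
For each such spanning tree H, let X_H = 1 if all 13 edges of H are present in G. Then P[X_H = 1] = p^{13} = (6/7)^{13} = 13060694016/96889010407.
By linearity of expectation: E[X] = Σ_H E[X_H] = 56693912375296 · p^{13} = 56693912375296 · 13060694016/96889010407 = 53496602689536/7.
Numerically: E[X] ≈ 7.64237e+12.

E[X] = 56693912375296 · (6/7)^{13} = 53496602689536/7 ≈ 7.64237e+12.


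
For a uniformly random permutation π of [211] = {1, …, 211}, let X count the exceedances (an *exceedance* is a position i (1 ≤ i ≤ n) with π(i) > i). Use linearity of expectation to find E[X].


Write X = Σ_{i=1}^{211} X_i, where X_i = 1_{π(i) > i}.
For each fixed i, π(i) is uniform over {1, …, 211} (marginal of a uniform permutation), so P[π(i) > i] = (n − i)/n. Summing: Σ_{i=1}^{211} (n − i)/n = (0 + 1 + … + 210)/211 = 211(211 − 1)/(2·211) = (211 − 1)/2.
Hence E[X] = Σ_{i=1}^{211} (211 − i)/211 = 105 ≈ 105.000.

E[X] = 105 = 105.000.


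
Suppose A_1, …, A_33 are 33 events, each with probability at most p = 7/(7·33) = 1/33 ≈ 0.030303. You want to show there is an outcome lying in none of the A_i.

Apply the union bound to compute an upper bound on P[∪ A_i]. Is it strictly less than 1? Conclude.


Union bound: P[∪_{i=1}^{33} A_i] ≤ Σ_i P[A_i] ≤ 33·p = 33·(1/33) = 1.
Numerically: 1 ≈ 1.000000.
Is 1 < 1? NO.
Since the bound 1 is ≥ 1, the union bound is uninformative here; it does NOT by itself certify existence.

33·p = 1 ≈ 1.000000; existence NOT certified by the union bound.


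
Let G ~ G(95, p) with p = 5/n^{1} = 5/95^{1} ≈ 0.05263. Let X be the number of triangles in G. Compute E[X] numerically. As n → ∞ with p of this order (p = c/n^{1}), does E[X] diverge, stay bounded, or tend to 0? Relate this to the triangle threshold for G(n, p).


Number of potential triangles: C(95, 3) = 138415.
Each occurs with probability p³ ≈ (0.05263)³ ≈ 1.457938e-04.
By linearity: E[X] = C(95, 3)·p³ ≈ 138415 · 1.457938e-04 ≈ 20.1801.
Here α = 1, so p = 5/n is exactly at the triangle threshold p ~ 1/n. Asymptotically E[X] → c³/6 = 5³/6 = 125/6 ≈ 20.8333, a bounded constant. In this regime the triangle count is asymptotically Poisson(c³/6).

E[X] ≈ 20.1801; in regime p = Θ(1/n^{1}) E[X] stays bounded (at the triangle threshold p ~ 1/n).


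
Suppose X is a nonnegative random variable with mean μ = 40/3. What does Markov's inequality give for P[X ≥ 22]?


μ = E[X] = 40/3, a = 22.
Markov: P[X ≥ 22] ≤ μ/a = (40/3)/22 = 20/33.
Numerically: ≈ 0.60606.
(Since a = 22 > μ = 13.33333, the bound 20/33 is < 1 and informative.)

P[X ≥ 22] ≤ 20/33 ≈ 0.60606.


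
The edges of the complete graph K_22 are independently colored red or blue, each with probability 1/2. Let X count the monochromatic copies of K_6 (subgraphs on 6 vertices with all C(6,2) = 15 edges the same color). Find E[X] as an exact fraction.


Let X = Σ_S X_S over the C(22, 6) = 74613 subsets S of size 6, where X_S = 1 if the K_6 on S is monochromatic.
For a fixed S, the K_6 on S has C(6, 2) = 15 edges. P[all 15 edges red] = (1/2)^15, and likewise for blue, so P[monochromatic] = 2·(1/2)^15 = 2^{1 − 15} = 1/16384.
By linearity of expectation: E[X] = C(22, 6) · 2^{1 − 15} = 74613 · 1/16384 = 74613/16384.
Numerically: E[X] ≈ 4.55402.

E[X] = C(22,6)·2^(1−C(6,2)) = 74613/16384 ≈ 4.55402.


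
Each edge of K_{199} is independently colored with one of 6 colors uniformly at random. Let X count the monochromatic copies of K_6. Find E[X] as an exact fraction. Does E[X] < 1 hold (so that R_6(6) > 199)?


E[X] = C(199, 6) · 6^{1 − 15} = 79936367511 · 6^{−14} = 79936367511/78364164096.
As a reduced fraction: E[X] = 26645455837/26121388032 ≈ 1.0201.
Is E[X] < 1? NO.
Since E[X] ≥ 1, the first-moment bound is inconclusive at n = 199; it does NOT by itself certify R_6(6) > 199.

E[X] = 26645455837/26121388032 ≈ 1.0201; E[X] ≥ 1; first-moment method inconclusive here.


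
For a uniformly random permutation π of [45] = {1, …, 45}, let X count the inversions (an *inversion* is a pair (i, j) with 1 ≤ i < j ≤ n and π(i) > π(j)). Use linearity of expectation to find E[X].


Write X = Σ X_I over the C(45, 2) = 990 pairs i < j, with X_I the indicator of one inversion.
There are 990 indicators.
For each fixed pair i < j, the values π(i) and π(j) are two distinct elements of {1, …, 45} in uniformly random order; by symmetry P[π(i) > π(j)] = 1/2.
By linearity: E[X] = 990 · (1/2) = C(45, 2) · (1/2) = 990/2 = 495 ≈ 495.000.

E[X] = 495 = 495.000.


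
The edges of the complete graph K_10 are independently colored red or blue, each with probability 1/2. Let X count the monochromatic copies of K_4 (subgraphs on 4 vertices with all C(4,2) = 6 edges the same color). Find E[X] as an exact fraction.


Let X = Σ_S X_S over the C(10, 4) = 210 subsets S of size 4, where X_S = 1 if the K_4 on S is monochromatic.
For a fixed S, the K_4 on S has C(4, 2) = 6 edges. P[all 6 edges red] = (1/2)^6, and likewise for blue, so P[monochromatic] = 2·(1/2)^6 = 2^{1 − 6} = 1/32.
Summing: E[X] = C(10, 4) · 2^{1 − 6} = 210 · 1/32 = 105/16.
Numerically: E[X] ≈ 6.5625.

E[X] = C(10,4)·2^(1−C(4,2)) = 105/16 ≈ 6.5625.


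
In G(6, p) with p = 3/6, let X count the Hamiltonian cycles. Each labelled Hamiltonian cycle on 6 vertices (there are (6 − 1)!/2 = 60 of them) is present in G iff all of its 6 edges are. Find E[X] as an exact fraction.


K_6 has (6 − 1)!/2 = 60 labelled Hamiltonian cycles.
For each such Hamiltonian cycle H, let X_H = 1 if all 6 edges of H are present in G. Then P[X_H = 1] = p^{6} = (1/2)^{6} = 1/64.
Summing the indicators: E[X] = Σ_H E[X_H] = 60 · p^{6} = 60 · 1/64 = 15/16.
Numerically: E[X] ≈ 0.9375.

E[X] = 60 · (1/2)^{6} = 15/16 ≈ 0.9375.


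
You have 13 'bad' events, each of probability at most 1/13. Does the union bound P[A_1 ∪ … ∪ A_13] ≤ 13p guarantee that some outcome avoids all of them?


Union bound: P[∪_{i=1}^{13} A_i] ≤ Σ_i P[A_i] ≤ 13·p = 13·(1/13) = 1.
Numerically: 1 ≈ 1.0000.
Is 1 < 1? NO.
Since the bound 1 is ≥ 1, the union bound is uninformative here; it does NOT by itself certify existence.

13·p = 1 ≈ 1.0000; existence NOT certified by the union bound.


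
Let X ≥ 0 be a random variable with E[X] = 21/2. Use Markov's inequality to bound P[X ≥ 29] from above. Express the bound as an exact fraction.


μ = E[X] = 21/2, a = 29.
Markov: P[X ≥ 29] ≤ μ/a = (21/2)/29 = 21/58.
Numerically: ≈ 0.362.
(Since a = 29 > μ = 10.500, the bound 21/58 is < 1 and informative.)

P[X ≥ 29] ≤ 21/58 ≈ 0.362.


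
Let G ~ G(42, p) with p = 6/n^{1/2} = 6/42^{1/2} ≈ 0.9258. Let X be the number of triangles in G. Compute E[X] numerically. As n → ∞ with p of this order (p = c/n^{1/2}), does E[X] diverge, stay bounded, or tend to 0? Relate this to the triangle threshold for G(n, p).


Number of potential triangles: C(42, 3) = 11480.
Each occurs with probability p³ ≈ (0.9258)³ ≈ 7.935601e-01.
By linearity: E[X] = C(42, 3)·p³ ≈ 11480 · 7.935601e-01 ≈ 9110.0698.
Since α = 1/2 < 1, p = c/n^{1/2} ≫ 1/n is above the triangle threshold p ~ 1/n. Asymptotically E[X] ~ (c³/6)·n^{3(1−α)} = (6³/6)·n^{1.5} → ∞; triangles are abundant w.h.p.

E[X] ≈ 9110.0698; in regime p = Θ(1/n^{1/2}) E[X] diverges (above the triangle threshold p ~ 1/n).


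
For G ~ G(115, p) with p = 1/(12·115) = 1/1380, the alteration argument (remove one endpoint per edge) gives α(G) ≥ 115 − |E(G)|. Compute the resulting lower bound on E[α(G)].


E[|E(G)|] = C(115, 2)·p = 6555 · (1/1380) = 19/4.
E[α(G)] ≥ n − E[|E(G)|] = 115 − 19/4 = 441/4.
Numerically: ≈ 110.25000.
(This is only a lower bound; the true E[α(G)] may be larger.)

E[α(G)] ≥ 441/4 ≈ 110.25000.


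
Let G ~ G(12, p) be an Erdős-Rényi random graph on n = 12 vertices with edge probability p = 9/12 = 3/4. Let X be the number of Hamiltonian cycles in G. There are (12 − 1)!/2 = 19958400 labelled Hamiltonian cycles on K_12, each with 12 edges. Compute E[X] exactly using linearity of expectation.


K_12 has (12 − 1)!/2 = 19958400 labelled Hamiltonian cycles.
For each such Hamiltonian cycle H, let X_H = 1 if all 12 edges of H are present in G. Then P[X_H = 1] = p^{12} = (3/4)^{12} = 531441/16777216.
Summing the indicators: E[X] = Σ_H E[X_H] = 19958400 · p^{12} = 19958400 · 531441/16777216 = 82864937925/131072.
Numerically: E[X] ≈ 632209.

E[X] = 19958400 · (3/4)^{12} = 82864937925/131072 ≈ 632209.


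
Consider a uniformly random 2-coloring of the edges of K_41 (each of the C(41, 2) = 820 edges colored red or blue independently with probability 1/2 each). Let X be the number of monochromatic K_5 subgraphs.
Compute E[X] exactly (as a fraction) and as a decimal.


Let X = Σ_S X_S over the C(41, 5) = 749398 subsets S of size 5, where X_S = 1 if the K_5 on S is monochromatic.
For a fixed S, the K_5 on S has C(5, 2) = 10 edges. P[all 10 edges red] = (1/2)^10, and likewise for blue, so P[monochromatic] = 2·(1/2)^10 = 2^{1 − 10} = 1/512.
By linearity of expectation: E[X] = C(41, 5) · 2^{1 − 10} = 749398 · 1/512 = 374699/256.
Numerically: E[X] ≈ 1463.6680.

E[X] = C(41,5)·2^(1−C(5,2)) = 374699/256 ≈ 1463.6680.


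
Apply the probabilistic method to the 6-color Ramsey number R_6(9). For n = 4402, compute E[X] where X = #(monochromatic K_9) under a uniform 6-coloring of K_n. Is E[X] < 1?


E[X] = C(4402, 9) · 6^{1 − 36} = 1696419745356657449393393700 · 6^{−35} = 1696419745356657449393393700/1719070799748422591028658176.
As a reduced fraction: E[X] = 141368312113054787449449475/143255899979035215919054848 ≈ 0.987.
Is E[X] < 1? YES.
Since E[X] < 1, there exists a 6-coloring of K_{4402} with no monochromatic K_9; hence R_6(9) > 4402.

E[X] = 141368312113054787449449475/143255899979035215919054848 ≈ 0.987; E[X] < 1, so R_6(9) > 4402.


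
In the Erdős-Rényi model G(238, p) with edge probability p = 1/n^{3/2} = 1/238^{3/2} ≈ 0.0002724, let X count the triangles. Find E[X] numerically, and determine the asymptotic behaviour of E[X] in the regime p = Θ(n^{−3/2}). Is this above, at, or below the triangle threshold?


Number of potential triangles: C(238, 3) = 2218636.
Each occurs with probability p³ ≈ (0.0002724)³ ≈ 2.020243e-11.
By linearity: E[X] = C(238, 3)·p³ ≈ 2218636 · 2.020243e-11 ≈ 0.0000.
Since α = 3/2 > 1, p = c/n^{3/2} = o(1/n) is below the triangle threshold p ~ 1/n. Asymptotically E[X] ~ (c³/6)·n^{3(1−α)} = (1³/6)·n^{-1.5} → 0, so by Markov's inequality G has no triangles w.h.p.

E[X] ≈ 0.0000; in regime p = Θ(1/n^{3/2}) E[X] tends to 0 (below the triangle threshold p ~ 1/n).


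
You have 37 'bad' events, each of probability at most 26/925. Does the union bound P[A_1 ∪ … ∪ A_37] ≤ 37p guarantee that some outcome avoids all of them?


Union bound: P[∪_{i=1}^{37} A_i] ≤ Σ_i P[A_i] ≤ 37·p = 37·(26/925) = 26/25.
Numerically: 26/25 ≈ 1.0400000.
Is 26/25 < 1? NO.
Since the bound 26/25 is ≥ 1, the union bound is uninformative here; it does NOT by itself certify existence.

37·p = 26/25 ≈ 1.0400000; existence NOT certified by the union bound.


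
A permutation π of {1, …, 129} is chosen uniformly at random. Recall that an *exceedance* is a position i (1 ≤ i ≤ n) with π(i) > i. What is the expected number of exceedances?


Write X = Σ_{i=1}^{129} X_i, where X_i = 1_{π(i) > i}.
For each fixed i, π(i) is uniform over {1, …, 129} (marginal of a uniform permutation), so P[π(i) > i] = (n − i)/n. Summing: Σ_{i=1}^{129} (n − i)/n = (0 + 1 + … + 128)/129 = 129(129 − 1)/(2·129) = (129 − 1)/2.
Hence E[X] = Σ_{i=1}^{129} (129 − i)/129 = 64 ≈ 64.000000.

E[X] = 64 = 64.000000.


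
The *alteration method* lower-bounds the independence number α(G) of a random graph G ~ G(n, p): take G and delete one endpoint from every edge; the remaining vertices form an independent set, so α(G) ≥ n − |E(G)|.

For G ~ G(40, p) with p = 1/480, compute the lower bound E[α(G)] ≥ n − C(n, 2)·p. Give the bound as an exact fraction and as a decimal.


E[|E(G)|] = C(40, 2)·p = 780 · (1/480) = 13/8.
E[α(G)] ≥ n − E[|E(G)|] = 40 − 13/8 = 307/8.
Numerically: ≈ 38.375.
(This is only a lower bound; the true E[α(G)] may be larger.)

E[α(G)] ≥ 307/8 ≈ 38.375.


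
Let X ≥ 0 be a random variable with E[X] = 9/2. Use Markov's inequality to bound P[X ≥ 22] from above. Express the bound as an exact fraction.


μ = E[X] = 9/2, a = 22.
Markov: P[X ≥ 22] ≤ μ/a = (9/2)/22 = 9/44.
Numerically: ≈ 0.2045.
(Since a = 22 > μ = 4.5000, the bound 9/44 is < 1 and informative.)

P[X ≥ 22] ≤ 9/44 ≈ 0.2045.


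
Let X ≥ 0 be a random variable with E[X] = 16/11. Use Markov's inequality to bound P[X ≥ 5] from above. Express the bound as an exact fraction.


μ = E[X] = 16/11, a = 5.
Markov: P[X ≥ 5] ≤ μ/a = (16/11)/5 = 16/55.
Numerically: ≈ 0.291.
(Since a = 5 > μ = 1.455, the bound 16/55 is < 1 and informative.)

P[X ≥ 5] ≤ 16/55 ≈ 0.291.


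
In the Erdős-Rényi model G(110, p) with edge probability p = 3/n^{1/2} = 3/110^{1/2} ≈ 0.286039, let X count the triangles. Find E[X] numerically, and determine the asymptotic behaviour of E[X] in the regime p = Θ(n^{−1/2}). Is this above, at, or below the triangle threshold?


Number of potential triangles: C(110, 3) = 215820.
Each occurs with probability p³ ≈ (0.286039)³ ≈ 2.34031726e-02.
By linearity: E[X] = C(110, 3)·p³ ≈ 215820 · 2.34031726e-02 ≈ 5050.872720.
Since α = 1/2 < 1, p = c/n^{1/2} ≫ 1/n is above the triangle threshold p ~ 1/n. Asymptotically E[X] ~ (c³/6)·n^{3(1−α)} = (3³/6)·n^{1.5} → ∞; triangles are abundant w.h.p.

E[X] ≈ 5050.872720; in regime p = Θ(1/n^{1/2}) E[X] diverges (above the triangle threshold p ~ 1/n).


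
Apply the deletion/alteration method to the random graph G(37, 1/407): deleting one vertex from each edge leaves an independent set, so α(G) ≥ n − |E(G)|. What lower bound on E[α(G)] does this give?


E[|E(G)|] = C(37, 2)·p = 666 · (1/407) = 18/11.
E[α(G)] ≥ n − E[|E(G)|] = 37 − 18/11 = 389/11.
Numerically: ≈ 35.3636.
(This is only a lower bound; the true E[α(G)] may be larger.)

E[α(G)] ≥ 389/11 ≈ 35.3636.


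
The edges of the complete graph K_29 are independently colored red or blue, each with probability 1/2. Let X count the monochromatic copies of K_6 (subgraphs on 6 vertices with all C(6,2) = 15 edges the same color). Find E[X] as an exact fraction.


Let X = Σ_S X_S over the C(29, 6) = 475020 subsets S of size 6, where X_S = 1 if the K_6 on S is monochromatic.
For a fixed S, the K_6 on S has C(6, 2) = 15 edges. P[all 15 edges red] = (1/2)^15, and likewise for blue, so P[monochromatic] = 2·(1/2)^15 = 2^{1 − 15} = 1/16384.
By linearity of expectation: E[X] = C(29, 6) · 2^{1 − 15} = 475020 · 1/16384 = 118755/4096.
Numerically: E[X] ≈ 28.9929.

E[X] = C(29,6)·2^(1−C(6,2)) = 118755/4096 ≈ 28.9929.
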